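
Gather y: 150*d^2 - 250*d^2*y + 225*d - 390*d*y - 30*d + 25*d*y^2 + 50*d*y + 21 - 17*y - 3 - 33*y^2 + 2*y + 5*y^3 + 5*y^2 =150*d^2 + 195*d + 5*y^3 + y^2*(25*d - 28) + y*(-250*d^2 - 340*d - 15) + 18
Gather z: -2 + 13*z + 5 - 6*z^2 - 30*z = -6*z^2 - 17*z + 3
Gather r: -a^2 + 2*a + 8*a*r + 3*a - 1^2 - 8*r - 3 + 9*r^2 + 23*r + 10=-a^2 + 5*a + 9*r^2 + r*(8*a + 15) + 6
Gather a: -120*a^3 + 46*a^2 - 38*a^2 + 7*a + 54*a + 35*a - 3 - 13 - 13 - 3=-120*a^3 + 8*a^2 + 96*a - 32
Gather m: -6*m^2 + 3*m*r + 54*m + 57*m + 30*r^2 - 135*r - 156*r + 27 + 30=-6*m^2 + m*(3*r + 111) + 30*r^2 - 291*r + 57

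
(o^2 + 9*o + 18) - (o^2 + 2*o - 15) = 7*o + 33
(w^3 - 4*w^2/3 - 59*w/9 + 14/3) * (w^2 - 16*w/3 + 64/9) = w^5 - 20*w^4/3 + 23*w^3/3 + 814*w^2/27 - 5792*w/81 + 896/27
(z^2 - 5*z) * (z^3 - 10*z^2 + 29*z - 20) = z^5 - 15*z^4 + 79*z^3 - 165*z^2 + 100*z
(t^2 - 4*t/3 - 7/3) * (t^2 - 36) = t^4 - 4*t^3/3 - 115*t^2/3 + 48*t + 84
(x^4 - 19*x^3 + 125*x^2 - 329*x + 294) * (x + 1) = x^5 - 18*x^4 + 106*x^3 - 204*x^2 - 35*x + 294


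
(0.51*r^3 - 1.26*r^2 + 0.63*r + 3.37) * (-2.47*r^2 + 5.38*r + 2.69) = -1.2597*r^5 + 5.856*r^4 - 6.963*r^3 - 8.3239*r^2 + 19.8253*r + 9.0653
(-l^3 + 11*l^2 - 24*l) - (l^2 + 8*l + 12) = -l^3 + 10*l^2 - 32*l - 12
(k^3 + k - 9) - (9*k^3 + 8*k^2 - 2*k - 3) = -8*k^3 - 8*k^2 + 3*k - 6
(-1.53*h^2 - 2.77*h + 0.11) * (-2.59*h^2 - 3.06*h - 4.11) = 3.9627*h^4 + 11.8561*h^3 + 14.4796*h^2 + 11.0481*h - 0.4521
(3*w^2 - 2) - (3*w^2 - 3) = 1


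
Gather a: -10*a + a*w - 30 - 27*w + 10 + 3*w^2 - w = a*(w - 10) + 3*w^2 - 28*w - 20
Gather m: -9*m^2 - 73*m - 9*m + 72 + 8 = -9*m^2 - 82*m + 80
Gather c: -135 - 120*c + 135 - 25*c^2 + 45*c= -25*c^2 - 75*c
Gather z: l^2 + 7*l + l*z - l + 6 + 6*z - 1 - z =l^2 + 6*l + z*(l + 5) + 5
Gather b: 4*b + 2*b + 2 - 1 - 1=6*b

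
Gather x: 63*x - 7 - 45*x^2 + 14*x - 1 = -45*x^2 + 77*x - 8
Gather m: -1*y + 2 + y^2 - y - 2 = y^2 - 2*y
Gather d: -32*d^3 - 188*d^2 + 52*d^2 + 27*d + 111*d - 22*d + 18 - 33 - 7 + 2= -32*d^3 - 136*d^2 + 116*d - 20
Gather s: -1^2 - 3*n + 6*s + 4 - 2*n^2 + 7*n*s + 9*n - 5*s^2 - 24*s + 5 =-2*n^2 + 6*n - 5*s^2 + s*(7*n - 18) + 8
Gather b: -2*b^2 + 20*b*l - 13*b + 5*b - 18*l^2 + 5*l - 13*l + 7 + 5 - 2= -2*b^2 + b*(20*l - 8) - 18*l^2 - 8*l + 10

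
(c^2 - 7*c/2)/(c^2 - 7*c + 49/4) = 2*c/(2*c - 7)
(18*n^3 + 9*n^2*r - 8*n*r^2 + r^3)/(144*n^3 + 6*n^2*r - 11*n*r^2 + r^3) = (-3*n^2 - 2*n*r + r^2)/(-24*n^2 - 5*n*r + r^2)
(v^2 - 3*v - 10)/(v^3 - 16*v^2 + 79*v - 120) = (v + 2)/(v^2 - 11*v + 24)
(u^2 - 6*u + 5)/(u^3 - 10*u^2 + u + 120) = (u - 1)/(u^2 - 5*u - 24)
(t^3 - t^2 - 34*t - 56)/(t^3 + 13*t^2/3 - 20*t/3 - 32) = 3*(t^2 - 5*t - 14)/(3*t^2 + t - 24)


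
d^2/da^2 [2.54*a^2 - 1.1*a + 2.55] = 5.08000000000000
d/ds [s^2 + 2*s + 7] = 2*s + 2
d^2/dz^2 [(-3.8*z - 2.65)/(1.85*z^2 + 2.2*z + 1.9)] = (-(3.7*z + 2.2)*(3.8*z + 2.65)*(7.4*z + 4.4) + (42.18*z + 26.525)*(1.85*z^2 + 2.2*z + 1.9))/(1.85*z^2 + 2.2*z + 1.9)^3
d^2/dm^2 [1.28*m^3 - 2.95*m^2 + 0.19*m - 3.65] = 7.68*m - 5.9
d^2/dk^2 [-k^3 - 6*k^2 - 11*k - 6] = -6*k - 12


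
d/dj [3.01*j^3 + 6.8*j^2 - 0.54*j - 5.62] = 9.03*j^2 + 13.6*j - 0.54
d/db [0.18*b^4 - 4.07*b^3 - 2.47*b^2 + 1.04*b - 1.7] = 0.72*b^3 - 12.21*b^2 - 4.94*b + 1.04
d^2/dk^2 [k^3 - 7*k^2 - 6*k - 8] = 6*k - 14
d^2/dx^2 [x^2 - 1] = 2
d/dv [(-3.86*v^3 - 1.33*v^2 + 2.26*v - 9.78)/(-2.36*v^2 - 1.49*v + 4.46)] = (9.1096*v^4 + 11.5028*v^3 - 44.3315*v^2 - 58.0252*v - 4.4926)/(5.5696*v^4 + 7.0328*v^3 - 18.8311*v^2 - 13.2908*v + 19.8916)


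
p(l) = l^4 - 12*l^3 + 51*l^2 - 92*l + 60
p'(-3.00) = -830.00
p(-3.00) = 1200.00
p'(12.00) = 2860.00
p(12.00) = 6300.00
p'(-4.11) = -1397.04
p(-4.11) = 2418.08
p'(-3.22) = -927.25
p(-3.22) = 1393.17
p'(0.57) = -44.82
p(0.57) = 22.01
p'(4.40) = 0.58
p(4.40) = -4.84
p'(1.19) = -14.86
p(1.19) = 4.52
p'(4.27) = -1.43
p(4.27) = -4.78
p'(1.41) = -8.54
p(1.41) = 1.99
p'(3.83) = -4.69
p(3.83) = -3.25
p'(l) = 4*l^3 - 36*l^2 + 102*l - 92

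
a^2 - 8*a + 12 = (a - 6)*(a - 2)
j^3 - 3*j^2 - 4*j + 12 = (j - 3)*(j - 2)*(j + 2)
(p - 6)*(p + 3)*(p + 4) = p^3 + p^2 - 30*p - 72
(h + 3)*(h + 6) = h^2 + 9*h + 18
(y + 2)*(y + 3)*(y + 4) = y^3 + 9*y^2 + 26*y + 24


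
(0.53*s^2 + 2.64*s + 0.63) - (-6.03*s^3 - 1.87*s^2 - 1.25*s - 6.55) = 6.03*s^3 + 2.4*s^2 + 3.89*s + 7.18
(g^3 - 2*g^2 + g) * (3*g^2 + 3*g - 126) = 3*g^5 - 3*g^4 - 129*g^3 + 255*g^2 - 126*g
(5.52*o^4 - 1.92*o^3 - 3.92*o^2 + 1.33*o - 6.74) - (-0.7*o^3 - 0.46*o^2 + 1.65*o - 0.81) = 5.52*o^4 - 1.22*o^3 - 3.46*o^2 - 0.32*o - 5.93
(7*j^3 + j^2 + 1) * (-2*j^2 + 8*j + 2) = -14*j^5 + 54*j^4 + 22*j^3 + 8*j + 2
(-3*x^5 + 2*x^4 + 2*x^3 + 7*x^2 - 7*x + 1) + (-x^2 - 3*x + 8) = -3*x^5 + 2*x^4 + 2*x^3 + 6*x^2 - 10*x + 9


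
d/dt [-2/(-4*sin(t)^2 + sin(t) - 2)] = 2*(1 - 8*sin(t))*cos(t)/(4*sin(t)^2 - sin(t) + 2)^2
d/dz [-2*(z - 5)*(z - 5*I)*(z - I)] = -6*z^2 + z*(20 + 24*I) + 10 - 60*I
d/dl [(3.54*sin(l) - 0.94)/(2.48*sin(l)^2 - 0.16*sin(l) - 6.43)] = (-8.7792*sin(l)^2 + 4.6624*sin(l) - 22.9126)*cos(l)/(6.1504*sin(l)^4 - 0.7936*sin(l)^3 - 31.8672*sin(l)^2 + 2.0576*sin(l) + 41.3449)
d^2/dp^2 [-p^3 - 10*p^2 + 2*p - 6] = -6*p - 20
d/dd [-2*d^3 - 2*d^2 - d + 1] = -6*d^2 - 4*d - 1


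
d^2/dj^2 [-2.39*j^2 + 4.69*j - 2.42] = -4.78000000000000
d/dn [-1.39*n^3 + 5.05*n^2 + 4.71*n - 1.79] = -4.17*n^2 + 10.1*n + 4.71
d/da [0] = 0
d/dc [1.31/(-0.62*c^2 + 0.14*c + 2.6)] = (1.6244*c - 0.1834)/(-0.62*c^2 + 0.14*c + 2.6)^2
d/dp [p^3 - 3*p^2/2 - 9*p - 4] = 3*p^2 - 3*p - 9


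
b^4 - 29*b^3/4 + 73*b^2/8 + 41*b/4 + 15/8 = (b - 5)*(b - 3)*(b + 1/4)*(b + 1/2)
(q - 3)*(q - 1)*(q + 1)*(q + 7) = q^4 + 4*q^3 - 22*q^2 - 4*q + 21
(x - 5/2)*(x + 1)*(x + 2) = x^3 + x^2/2 - 11*x/2 - 5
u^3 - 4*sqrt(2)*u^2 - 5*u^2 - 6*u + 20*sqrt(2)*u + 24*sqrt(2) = (u - 6)*(u + 1)*(u - 4*sqrt(2))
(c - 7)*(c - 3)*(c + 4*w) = c^3 + 4*c^2*w - 10*c^2 - 40*c*w + 21*c + 84*w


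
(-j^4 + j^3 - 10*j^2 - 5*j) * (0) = 0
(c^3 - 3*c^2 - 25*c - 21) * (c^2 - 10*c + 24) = c^5 - 13*c^4 + 29*c^3 + 157*c^2 - 390*c - 504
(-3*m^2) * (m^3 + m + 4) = -3*m^5 - 3*m^3 - 12*m^2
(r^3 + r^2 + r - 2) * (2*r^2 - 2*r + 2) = 2*r^5 + 2*r^3 - 4*r^2 + 6*r - 4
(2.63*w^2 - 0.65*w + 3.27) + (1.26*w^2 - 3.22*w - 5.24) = 3.89*w^2 - 3.87*w - 1.97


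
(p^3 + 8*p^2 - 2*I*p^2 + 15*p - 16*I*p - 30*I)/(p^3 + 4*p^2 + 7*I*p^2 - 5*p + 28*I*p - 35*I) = (p^2 + p*(3 - 2*I) - 6*I)/(p^2 + p*(-1 + 7*I) - 7*I)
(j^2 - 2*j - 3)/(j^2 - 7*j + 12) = (j + 1)/(j - 4)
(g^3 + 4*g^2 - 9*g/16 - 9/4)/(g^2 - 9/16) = g + 4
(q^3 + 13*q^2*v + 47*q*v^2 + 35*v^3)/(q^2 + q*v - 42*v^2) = (q^2 + 6*q*v + 5*v^2)/(q - 6*v)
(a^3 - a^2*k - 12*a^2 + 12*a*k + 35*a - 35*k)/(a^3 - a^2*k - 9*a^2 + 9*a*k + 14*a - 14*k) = (a - 5)/(a - 2)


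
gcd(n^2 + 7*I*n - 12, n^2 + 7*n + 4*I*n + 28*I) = n + 4*I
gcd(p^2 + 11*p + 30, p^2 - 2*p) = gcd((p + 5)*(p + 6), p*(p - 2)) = 1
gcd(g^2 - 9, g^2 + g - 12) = g - 3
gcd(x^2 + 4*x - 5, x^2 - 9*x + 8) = x - 1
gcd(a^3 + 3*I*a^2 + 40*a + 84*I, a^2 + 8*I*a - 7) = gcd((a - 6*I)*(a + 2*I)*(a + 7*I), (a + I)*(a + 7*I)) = a + 7*I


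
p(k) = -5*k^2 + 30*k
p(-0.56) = -18.37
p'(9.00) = -60.00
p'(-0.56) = 35.60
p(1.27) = 30.04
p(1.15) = 27.89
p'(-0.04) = 30.40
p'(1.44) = 15.60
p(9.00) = -135.00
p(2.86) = 44.90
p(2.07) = 40.68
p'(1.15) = 18.50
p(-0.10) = -3.05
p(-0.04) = -1.21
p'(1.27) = 17.30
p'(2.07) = 9.30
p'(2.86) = 1.40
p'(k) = 30 - 10*k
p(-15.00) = -1575.00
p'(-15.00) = 180.00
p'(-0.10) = 31.00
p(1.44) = 32.83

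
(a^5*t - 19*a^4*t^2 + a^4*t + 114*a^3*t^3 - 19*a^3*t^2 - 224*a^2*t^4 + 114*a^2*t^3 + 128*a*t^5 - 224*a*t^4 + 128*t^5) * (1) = a^5*t - 19*a^4*t^2 + a^4*t + 114*a^3*t^3 - 19*a^3*t^2 - 224*a^2*t^4 + 114*a^2*t^3 + 128*a*t^5 - 224*a*t^4 + 128*t^5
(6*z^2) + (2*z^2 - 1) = 8*z^2 - 1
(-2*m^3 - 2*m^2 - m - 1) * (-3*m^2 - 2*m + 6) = 6*m^5 + 10*m^4 - 5*m^3 - 7*m^2 - 4*m - 6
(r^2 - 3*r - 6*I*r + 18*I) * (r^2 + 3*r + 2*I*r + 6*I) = r^4 - 4*I*r^3 + 3*r^2 + 36*I*r - 108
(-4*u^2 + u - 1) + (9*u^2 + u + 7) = 5*u^2 + 2*u + 6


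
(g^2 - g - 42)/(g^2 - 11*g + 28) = (g + 6)/(g - 4)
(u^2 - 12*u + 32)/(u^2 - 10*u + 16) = (u - 4)/(u - 2)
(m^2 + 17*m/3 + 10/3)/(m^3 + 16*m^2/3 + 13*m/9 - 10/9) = 3/(3*m - 1)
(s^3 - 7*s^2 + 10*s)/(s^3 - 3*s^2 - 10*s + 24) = s*(s - 5)/(s^2 - s - 12)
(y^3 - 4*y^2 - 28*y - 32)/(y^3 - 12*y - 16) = (y - 8)/(y - 4)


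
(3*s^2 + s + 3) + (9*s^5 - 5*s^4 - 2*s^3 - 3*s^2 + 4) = 9*s^5 - 5*s^4 - 2*s^3 + s + 7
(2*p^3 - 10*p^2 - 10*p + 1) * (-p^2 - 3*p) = -2*p^5 + 4*p^4 + 40*p^3 + 29*p^2 - 3*p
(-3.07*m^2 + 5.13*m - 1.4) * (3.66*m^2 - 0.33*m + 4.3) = -11.2362*m^4 + 19.7889*m^3 - 20.0179*m^2 + 22.521*m - 6.02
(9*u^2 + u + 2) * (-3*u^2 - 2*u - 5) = -27*u^4 - 21*u^3 - 53*u^2 - 9*u - 10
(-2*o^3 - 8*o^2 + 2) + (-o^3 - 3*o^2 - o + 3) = -3*o^3 - 11*o^2 - o + 5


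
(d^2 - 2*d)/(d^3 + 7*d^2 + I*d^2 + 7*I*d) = (d - 2)/(d^2 + d*(7 + I) + 7*I)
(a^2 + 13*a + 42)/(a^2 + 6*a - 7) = (a + 6)/(a - 1)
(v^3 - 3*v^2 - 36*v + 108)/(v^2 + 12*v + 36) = (v^2 - 9*v + 18)/(v + 6)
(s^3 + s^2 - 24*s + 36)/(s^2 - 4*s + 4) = (s^2 + 3*s - 18)/(s - 2)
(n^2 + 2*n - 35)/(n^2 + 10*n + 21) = (n - 5)/(n + 3)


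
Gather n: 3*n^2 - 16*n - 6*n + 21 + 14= 3*n^2 - 22*n + 35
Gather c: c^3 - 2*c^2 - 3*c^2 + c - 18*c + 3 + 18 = c^3 - 5*c^2 - 17*c + 21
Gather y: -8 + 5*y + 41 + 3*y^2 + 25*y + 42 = 3*y^2 + 30*y + 75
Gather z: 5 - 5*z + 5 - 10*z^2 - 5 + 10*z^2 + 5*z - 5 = 0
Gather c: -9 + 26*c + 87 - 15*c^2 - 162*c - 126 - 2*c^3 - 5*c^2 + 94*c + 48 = -2*c^3 - 20*c^2 - 42*c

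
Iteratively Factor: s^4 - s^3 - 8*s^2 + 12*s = (s - 2)*(s^3 + s^2 - 6*s) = (s - 2)^2*(s^2 + 3*s) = (s - 2)^2*(s + 3)*(s)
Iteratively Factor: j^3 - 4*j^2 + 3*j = (j - 1)*(j^2 - 3*j) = j*(j - 1)*(j - 3)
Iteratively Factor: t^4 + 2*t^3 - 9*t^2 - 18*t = (t + 2)*(t^3 - 9*t) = (t + 2)*(t + 3)*(t^2 - 3*t) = (t - 3)*(t + 2)*(t + 3)*(t)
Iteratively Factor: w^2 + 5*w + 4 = (w + 4)*(w + 1)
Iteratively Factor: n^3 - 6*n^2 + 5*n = (n)*(n^2 - 6*n + 5) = n*(n - 1)*(n - 5)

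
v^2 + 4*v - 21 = (v - 3)*(v + 7)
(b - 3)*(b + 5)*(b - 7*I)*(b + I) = b^4 + 2*b^3 - 6*I*b^3 - 8*b^2 - 12*I*b^2 + 14*b + 90*I*b - 105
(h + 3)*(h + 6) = h^2 + 9*h + 18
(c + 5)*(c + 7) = c^2 + 12*c + 35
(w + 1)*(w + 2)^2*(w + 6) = w^4 + 11*w^3 + 38*w^2 + 52*w + 24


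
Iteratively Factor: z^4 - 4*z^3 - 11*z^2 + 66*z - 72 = (z - 3)*(z^3 - z^2 - 14*z + 24) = (z - 3)*(z - 2)*(z^2 + z - 12) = (z - 3)^2*(z - 2)*(z + 4)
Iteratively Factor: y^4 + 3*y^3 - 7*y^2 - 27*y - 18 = (y + 3)*(y^3 - 7*y - 6) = (y + 2)*(y + 3)*(y^2 - 2*y - 3) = (y + 1)*(y + 2)*(y + 3)*(y - 3)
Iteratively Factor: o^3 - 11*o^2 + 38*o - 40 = (o - 2)*(o^2 - 9*o + 20) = (o - 4)*(o - 2)*(o - 5)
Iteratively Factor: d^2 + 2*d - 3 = (d - 1)*(d + 3)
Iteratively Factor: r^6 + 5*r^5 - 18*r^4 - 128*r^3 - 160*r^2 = (r - 5)*(r^5 + 10*r^4 + 32*r^3 + 32*r^2) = (r - 5)*(r + 2)*(r^4 + 8*r^3 + 16*r^2) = r*(r - 5)*(r + 2)*(r^3 + 8*r^2 + 16*r) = r^2*(r - 5)*(r + 2)*(r^2 + 8*r + 16) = r^2*(r - 5)*(r + 2)*(r + 4)*(r + 4)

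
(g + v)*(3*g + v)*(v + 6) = 3*g^2*v + 18*g^2 + 4*g*v^2 + 24*g*v + v^3 + 6*v^2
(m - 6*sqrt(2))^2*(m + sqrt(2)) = m^3 - 11*sqrt(2)*m^2 + 48*m + 72*sqrt(2)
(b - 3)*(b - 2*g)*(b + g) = b^3 - b^2*g - 3*b^2 - 2*b*g^2 + 3*b*g + 6*g^2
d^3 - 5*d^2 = d^2*(d - 5)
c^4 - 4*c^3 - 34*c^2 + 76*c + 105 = (c - 7)*(c - 3)*(c + 1)*(c + 5)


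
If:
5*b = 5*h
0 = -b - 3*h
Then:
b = 0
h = 0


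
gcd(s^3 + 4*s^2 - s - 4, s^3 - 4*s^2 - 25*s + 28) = s^2 + 3*s - 4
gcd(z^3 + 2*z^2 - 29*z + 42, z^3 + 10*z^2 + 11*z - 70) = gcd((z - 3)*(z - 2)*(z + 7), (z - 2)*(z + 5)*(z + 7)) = z^2 + 5*z - 14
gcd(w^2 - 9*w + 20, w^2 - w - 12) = w - 4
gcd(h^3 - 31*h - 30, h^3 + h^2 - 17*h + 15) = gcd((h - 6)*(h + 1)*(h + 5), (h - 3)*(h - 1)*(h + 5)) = h + 5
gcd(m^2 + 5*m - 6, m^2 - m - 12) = 1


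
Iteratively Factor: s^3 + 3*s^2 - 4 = (s + 2)*(s^2 + s - 2) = (s - 1)*(s + 2)*(s + 2)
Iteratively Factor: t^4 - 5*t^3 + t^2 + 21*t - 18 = (t - 1)*(t^3 - 4*t^2 - 3*t + 18) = (t - 3)*(t - 1)*(t^2 - t - 6) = (t - 3)*(t - 1)*(t + 2)*(t - 3)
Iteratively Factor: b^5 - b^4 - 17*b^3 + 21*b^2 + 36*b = (b + 4)*(b^4 - 5*b^3 + 3*b^2 + 9*b) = b*(b + 4)*(b^3 - 5*b^2 + 3*b + 9) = b*(b + 1)*(b + 4)*(b^2 - 6*b + 9) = b*(b - 3)*(b + 1)*(b + 4)*(b - 3)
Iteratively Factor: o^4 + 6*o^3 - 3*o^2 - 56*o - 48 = (o - 3)*(o^3 + 9*o^2 + 24*o + 16) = (o - 3)*(o + 1)*(o^2 + 8*o + 16) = (o - 3)*(o + 1)*(o + 4)*(o + 4)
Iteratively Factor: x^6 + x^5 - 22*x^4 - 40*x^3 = (x)*(x^5 + x^4 - 22*x^3 - 40*x^2) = x^2*(x^4 + x^3 - 22*x^2 - 40*x) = x^2*(x + 2)*(x^3 - x^2 - 20*x) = x^3*(x + 2)*(x^2 - x - 20) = x^3*(x + 2)*(x + 4)*(x - 5)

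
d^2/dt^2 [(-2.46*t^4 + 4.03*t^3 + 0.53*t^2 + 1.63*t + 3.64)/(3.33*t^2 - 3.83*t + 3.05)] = (-54.557388*t^6 + 188.247564*t^5 - 366.422904*t^4 + 545.822732*t^3 - 347.184564*t^2 - 152.941296*t + 80.792612)/(36.926037*t^6 - 127.411461*t^5 + 248.005746*t^4 - 289.578257*t^3 + 227.15241*t^2 - 106.885725*t + 28.372625)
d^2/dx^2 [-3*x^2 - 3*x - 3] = -6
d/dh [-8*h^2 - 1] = -16*h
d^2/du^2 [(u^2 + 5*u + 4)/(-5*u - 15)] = 4/(5*(u^3 + 9*u^2 + 27*u + 27))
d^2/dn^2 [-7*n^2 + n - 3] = -14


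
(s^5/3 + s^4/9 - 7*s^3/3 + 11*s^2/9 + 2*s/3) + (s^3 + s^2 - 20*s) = s^5/3 + s^4/9 - 4*s^3/3 + 20*s^2/9 - 58*s/3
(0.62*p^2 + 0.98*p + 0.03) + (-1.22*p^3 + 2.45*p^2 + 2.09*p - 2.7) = -1.22*p^3 + 3.07*p^2 + 3.07*p - 2.67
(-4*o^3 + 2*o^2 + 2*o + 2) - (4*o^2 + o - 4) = -4*o^3 - 2*o^2 + o + 6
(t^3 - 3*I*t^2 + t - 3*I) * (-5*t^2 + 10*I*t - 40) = -5*t^5 + 25*I*t^4 - 15*t^3 + 145*I*t^2 - 10*t + 120*I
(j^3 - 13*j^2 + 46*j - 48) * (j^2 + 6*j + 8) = j^5 - 7*j^4 - 24*j^3 + 124*j^2 + 80*j - 384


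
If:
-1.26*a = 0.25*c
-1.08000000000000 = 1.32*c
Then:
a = 0.16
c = -0.82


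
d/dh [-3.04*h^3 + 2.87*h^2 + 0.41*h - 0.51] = -9.12*h^2 + 5.74*h + 0.41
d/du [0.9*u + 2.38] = 0.900000000000000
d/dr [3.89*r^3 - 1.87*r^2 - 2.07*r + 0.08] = 11.67*r^2 - 3.74*r - 2.07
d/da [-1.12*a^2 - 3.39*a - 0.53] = -2.24*a - 3.39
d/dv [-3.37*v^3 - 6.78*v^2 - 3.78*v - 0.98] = -10.11*v^2 - 13.56*v - 3.78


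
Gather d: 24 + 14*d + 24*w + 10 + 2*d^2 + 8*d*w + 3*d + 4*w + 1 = 2*d^2 + d*(8*w + 17) + 28*w + 35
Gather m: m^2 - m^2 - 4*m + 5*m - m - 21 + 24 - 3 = 0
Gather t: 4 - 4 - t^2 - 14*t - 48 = -t^2 - 14*t - 48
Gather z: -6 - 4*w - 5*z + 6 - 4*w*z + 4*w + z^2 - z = z^2 + z*(-4*w - 6)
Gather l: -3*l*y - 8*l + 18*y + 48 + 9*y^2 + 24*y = l*(-3*y - 8) + 9*y^2 + 42*y + 48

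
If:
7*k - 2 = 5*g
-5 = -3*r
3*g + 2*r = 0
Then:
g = -10/9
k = -32/63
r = 5/3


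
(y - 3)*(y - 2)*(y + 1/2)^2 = y^4 - 4*y^3 + 5*y^2/4 + 19*y/4 + 3/2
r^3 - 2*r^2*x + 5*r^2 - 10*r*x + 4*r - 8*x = (r + 1)*(r + 4)*(r - 2*x)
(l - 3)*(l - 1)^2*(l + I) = l^4 - 5*l^3 + I*l^3 + 7*l^2 - 5*I*l^2 - 3*l + 7*I*l - 3*I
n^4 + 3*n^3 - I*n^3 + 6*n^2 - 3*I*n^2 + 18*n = n*(n + 3)*(n - 3*I)*(n + 2*I)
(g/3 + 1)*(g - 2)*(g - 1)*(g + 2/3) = g^4/3 + 2*g^3/9 - 7*g^2/3 + 4*g/9 + 4/3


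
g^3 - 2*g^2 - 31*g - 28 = (g - 7)*(g + 1)*(g + 4)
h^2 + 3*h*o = h*(h + 3*o)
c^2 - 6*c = c*(c - 6)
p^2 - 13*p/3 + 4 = (p - 3)*(p - 4/3)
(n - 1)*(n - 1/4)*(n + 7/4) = n^3 + n^2/2 - 31*n/16 + 7/16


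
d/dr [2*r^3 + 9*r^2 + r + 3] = 6*r^2 + 18*r + 1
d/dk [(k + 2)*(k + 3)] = 2*k + 5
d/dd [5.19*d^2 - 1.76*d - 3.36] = 10.38*d - 1.76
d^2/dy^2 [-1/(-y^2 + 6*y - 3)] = 2*(-y^2 + 6*y + 4*(y - 3)^2 - 3)/(y^2 - 6*y + 3)^3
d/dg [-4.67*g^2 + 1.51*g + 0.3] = 1.51 - 9.34*g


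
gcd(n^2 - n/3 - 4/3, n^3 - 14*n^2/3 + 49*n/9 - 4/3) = n - 4/3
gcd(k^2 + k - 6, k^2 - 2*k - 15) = k + 3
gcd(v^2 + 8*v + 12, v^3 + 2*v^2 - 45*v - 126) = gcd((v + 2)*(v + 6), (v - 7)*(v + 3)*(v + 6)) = v + 6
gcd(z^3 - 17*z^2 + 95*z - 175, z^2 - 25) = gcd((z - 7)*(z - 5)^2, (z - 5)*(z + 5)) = z - 5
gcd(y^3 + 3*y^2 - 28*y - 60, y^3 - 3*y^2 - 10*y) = y^2 - 3*y - 10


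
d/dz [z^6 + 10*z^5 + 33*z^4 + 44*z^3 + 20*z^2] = 2*z*(3*z^4 + 25*z^3 + 66*z^2 + 66*z + 20)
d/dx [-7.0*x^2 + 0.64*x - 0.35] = 0.64 - 14.0*x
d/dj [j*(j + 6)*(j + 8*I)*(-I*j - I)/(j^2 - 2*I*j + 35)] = (-2*I*j^5 + j^4*(2 - 7*I) + j^3*(-28 - 172*I) + j^2*(780 - 847*I) + j*(3920 - 420*I) + 1680)/(j^4 - 4*I*j^3 + 66*j^2 - 140*I*j + 1225)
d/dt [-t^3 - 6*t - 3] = -3*t^2 - 6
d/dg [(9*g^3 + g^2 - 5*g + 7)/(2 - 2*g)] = (-9*g^3 + 13*g^2 + g + 1)/(g^2 - 2*g + 1)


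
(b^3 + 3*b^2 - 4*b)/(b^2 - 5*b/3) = 3*(b^2 + 3*b - 4)/(3*b - 5)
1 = 1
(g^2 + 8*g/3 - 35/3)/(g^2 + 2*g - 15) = (g - 7/3)/(g - 3)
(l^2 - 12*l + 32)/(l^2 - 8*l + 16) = (l - 8)/(l - 4)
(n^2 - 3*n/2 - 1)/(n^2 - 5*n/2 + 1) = (2*n + 1)/(2*n - 1)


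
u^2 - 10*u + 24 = (u - 6)*(u - 4)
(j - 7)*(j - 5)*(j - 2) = j^3 - 14*j^2 + 59*j - 70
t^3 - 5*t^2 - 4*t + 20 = (t - 5)*(t - 2)*(t + 2)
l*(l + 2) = l^2 + 2*l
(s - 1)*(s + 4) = s^2 + 3*s - 4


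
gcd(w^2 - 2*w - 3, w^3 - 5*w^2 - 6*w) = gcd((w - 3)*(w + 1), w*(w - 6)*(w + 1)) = w + 1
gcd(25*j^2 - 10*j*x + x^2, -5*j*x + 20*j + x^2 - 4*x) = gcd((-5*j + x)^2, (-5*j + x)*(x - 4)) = -5*j + x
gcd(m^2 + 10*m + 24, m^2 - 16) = m + 4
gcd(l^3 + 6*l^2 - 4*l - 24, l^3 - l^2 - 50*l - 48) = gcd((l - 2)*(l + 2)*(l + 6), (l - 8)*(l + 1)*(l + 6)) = l + 6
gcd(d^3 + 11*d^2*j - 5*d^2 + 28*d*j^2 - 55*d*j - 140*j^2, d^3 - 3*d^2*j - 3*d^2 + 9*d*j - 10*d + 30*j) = d - 5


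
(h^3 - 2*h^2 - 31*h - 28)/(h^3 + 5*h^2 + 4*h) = (h - 7)/h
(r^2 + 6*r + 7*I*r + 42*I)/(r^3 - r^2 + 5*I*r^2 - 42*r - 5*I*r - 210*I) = (r + 7*I)/(r^2 + r*(-7 + 5*I) - 35*I)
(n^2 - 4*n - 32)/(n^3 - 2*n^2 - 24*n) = (n - 8)/(n*(n - 6))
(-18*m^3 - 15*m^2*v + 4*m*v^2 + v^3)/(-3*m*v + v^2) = 6*m^2/v + 7*m + v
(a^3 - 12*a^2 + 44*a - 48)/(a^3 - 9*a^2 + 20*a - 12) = (a - 4)/(a - 1)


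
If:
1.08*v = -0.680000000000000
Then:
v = -0.63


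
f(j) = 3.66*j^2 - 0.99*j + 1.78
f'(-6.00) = -44.91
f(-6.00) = 139.48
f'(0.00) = -0.99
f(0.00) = 1.78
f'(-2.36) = -18.27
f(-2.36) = 24.50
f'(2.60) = 18.04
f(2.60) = 23.95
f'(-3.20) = -24.41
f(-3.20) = 42.43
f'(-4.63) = -34.88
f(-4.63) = 84.82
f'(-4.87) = -36.64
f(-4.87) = 93.41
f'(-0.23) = -2.67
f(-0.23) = 2.20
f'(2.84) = 19.80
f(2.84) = 28.49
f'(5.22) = 37.22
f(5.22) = 96.34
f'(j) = 7.32*j - 0.99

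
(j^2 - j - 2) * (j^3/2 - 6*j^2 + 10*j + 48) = j^5/2 - 13*j^4/2 + 15*j^3 + 50*j^2 - 68*j - 96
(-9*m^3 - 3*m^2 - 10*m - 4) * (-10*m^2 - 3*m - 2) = 90*m^5 + 57*m^4 + 127*m^3 + 76*m^2 + 32*m + 8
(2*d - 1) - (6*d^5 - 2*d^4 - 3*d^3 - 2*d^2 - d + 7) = -6*d^5 + 2*d^4 + 3*d^3 + 2*d^2 + 3*d - 8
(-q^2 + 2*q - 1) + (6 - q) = -q^2 + q + 5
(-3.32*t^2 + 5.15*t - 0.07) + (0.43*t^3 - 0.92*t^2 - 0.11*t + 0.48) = 0.43*t^3 - 4.24*t^2 + 5.04*t + 0.41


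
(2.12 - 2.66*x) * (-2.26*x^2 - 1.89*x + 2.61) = 6.0116*x^3 + 0.2362*x^2 - 10.9494*x + 5.5332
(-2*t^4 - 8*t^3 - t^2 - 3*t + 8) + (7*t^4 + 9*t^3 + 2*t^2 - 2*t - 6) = 5*t^4 + t^3 + t^2 - 5*t + 2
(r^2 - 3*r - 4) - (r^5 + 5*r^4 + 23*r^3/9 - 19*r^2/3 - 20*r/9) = -r^5 - 5*r^4 - 23*r^3/9 + 22*r^2/3 - 7*r/9 - 4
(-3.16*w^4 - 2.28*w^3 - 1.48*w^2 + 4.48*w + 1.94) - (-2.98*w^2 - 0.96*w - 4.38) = -3.16*w^4 - 2.28*w^3 + 1.5*w^2 + 5.44*w + 6.32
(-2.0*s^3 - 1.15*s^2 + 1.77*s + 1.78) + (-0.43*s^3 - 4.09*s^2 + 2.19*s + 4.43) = -2.43*s^3 - 5.24*s^2 + 3.96*s + 6.21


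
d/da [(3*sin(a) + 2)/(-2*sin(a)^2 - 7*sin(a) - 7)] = (6*sin(a)^2 + 8*sin(a) - 7)*cos(a)/(7*sin(a) - cos(2*a) + 8)^2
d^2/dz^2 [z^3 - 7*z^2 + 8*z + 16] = 6*z - 14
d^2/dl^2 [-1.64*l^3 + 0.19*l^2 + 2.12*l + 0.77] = 0.38 - 9.84*l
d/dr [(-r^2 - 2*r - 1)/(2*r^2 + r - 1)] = 3/(4*r^2 - 4*r + 1)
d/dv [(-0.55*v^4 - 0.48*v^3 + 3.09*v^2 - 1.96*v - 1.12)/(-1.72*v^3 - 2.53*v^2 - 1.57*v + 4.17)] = (0.946*v^6 + 2.783*v^5 + 9.1197*v^4 - 14.4092*v^3 - 21.5941*v^2 + 20.1034*v - 9.9316)/(2.9584*v^6 + 8.7032*v^5 + 11.8017*v^4 - 6.4006*v^3 - 18.6353*v^2 - 13.0938*v + 17.3889)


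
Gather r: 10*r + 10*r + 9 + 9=20*r + 18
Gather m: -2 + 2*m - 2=2*m - 4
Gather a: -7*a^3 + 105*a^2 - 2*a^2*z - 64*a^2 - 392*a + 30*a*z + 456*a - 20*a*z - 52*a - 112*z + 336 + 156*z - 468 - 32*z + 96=-7*a^3 + a^2*(41 - 2*z) + a*(10*z + 12) + 12*z - 36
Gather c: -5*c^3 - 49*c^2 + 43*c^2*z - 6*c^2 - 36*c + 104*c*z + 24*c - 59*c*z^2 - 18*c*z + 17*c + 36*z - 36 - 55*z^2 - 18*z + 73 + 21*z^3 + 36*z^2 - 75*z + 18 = -5*c^3 + c^2*(43*z - 55) + c*(-59*z^2 + 86*z + 5) + 21*z^3 - 19*z^2 - 57*z + 55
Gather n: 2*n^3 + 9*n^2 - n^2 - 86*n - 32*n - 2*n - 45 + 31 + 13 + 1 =2*n^3 + 8*n^2 - 120*n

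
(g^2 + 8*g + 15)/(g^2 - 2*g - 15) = (g + 5)/(g - 5)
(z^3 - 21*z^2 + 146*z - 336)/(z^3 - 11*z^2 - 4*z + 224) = (z - 6)/(z + 4)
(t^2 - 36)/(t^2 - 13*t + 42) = (t + 6)/(t - 7)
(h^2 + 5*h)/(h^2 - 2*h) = (h + 5)/(h - 2)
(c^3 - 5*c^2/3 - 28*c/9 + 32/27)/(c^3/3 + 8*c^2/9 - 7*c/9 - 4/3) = (27*c^3 - 45*c^2 - 84*c + 32)/(3*(3*c^3 + 8*c^2 - 7*c - 12))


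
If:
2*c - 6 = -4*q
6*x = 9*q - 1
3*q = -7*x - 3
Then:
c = 265/81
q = -11/81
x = -10/27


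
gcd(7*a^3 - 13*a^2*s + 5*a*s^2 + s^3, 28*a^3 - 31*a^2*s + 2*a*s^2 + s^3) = -7*a^2 + 6*a*s + s^2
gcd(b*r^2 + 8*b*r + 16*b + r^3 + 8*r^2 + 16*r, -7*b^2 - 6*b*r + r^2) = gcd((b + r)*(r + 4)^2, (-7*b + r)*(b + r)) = b + r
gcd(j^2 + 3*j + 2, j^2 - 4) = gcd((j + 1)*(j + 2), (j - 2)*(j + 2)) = j + 2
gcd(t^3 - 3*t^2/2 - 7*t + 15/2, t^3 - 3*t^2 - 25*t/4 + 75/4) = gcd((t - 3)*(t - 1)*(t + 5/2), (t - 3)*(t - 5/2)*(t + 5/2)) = t^2 - t/2 - 15/2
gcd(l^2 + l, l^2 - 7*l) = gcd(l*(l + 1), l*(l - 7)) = l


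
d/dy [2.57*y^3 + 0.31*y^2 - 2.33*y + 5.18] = 7.71*y^2 + 0.62*y - 2.33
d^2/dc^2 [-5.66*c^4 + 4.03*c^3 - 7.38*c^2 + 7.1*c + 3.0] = -67.92*c^2 + 24.18*c - 14.76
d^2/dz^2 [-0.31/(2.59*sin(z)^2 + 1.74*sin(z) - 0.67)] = (8.318044*sin(z)^4 + 4.191138*sin(z)^3 - 9.386738*sin(z)^2 - 8.020878*sin(z) - 2.952998)/(2.59*sin(z)^2 + 1.74*sin(z) - 0.67)^3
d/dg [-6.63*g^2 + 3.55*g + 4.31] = 3.55 - 13.26*g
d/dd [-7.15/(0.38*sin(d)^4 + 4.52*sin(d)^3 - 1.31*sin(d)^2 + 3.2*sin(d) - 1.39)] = (10.868*sin(d)^3 + 96.954*sin(d)^2 - 18.733*sin(d) + 22.88)*cos(d)/(0.38*sin(d)^4 + 4.52*sin(d)^3 - 1.31*sin(d)^2 + 3.2*sin(d) - 1.39)^2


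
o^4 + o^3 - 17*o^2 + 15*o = o*(o - 3)*(o - 1)*(o + 5)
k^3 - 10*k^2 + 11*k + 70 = (k - 7)*(k - 5)*(k + 2)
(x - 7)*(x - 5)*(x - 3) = x^3 - 15*x^2 + 71*x - 105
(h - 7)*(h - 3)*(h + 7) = h^3 - 3*h^2 - 49*h + 147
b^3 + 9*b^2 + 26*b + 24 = (b + 2)*(b + 3)*(b + 4)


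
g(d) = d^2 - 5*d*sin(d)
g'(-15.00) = -83.73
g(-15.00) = 176.23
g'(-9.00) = -56.94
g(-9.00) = 62.45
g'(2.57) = 13.24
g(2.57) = -0.35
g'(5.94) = -14.41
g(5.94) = 45.28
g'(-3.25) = -23.20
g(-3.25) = 12.32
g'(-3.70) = -25.74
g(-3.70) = 23.49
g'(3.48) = 25.03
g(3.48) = 17.89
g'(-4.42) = -20.00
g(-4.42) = 40.70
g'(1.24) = -4.26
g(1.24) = -4.33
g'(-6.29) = 18.90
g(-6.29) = 39.35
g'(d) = -5*d*cos(d) + 2*d - 5*sin(d)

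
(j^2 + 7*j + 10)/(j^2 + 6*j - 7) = (j^2 + 7*j + 10)/(j^2 + 6*j - 7)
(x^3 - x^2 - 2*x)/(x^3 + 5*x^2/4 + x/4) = 4*(x - 2)/(4*x + 1)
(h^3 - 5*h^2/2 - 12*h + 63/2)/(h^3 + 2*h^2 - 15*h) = (2*h^2 + h - 21)/(2*h*(h + 5))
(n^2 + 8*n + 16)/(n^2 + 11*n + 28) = (n + 4)/(n + 7)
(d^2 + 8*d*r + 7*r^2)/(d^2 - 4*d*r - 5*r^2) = (-d - 7*r)/(-d + 5*r)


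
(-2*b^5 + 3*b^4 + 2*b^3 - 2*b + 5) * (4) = -8*b^5 + 12*b^4 + 8*b^3 - 8*b + 20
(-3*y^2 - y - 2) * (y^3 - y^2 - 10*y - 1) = -3*y^5 + 2*y^4 + 29*y^3 + 15*y^2 + 21*y + 2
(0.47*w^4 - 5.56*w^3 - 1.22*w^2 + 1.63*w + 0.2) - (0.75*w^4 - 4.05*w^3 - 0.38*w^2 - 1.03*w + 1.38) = -0.28*w^4 - 1.51*w^3 - 0.84*w^2 + 2.66*w - 1.18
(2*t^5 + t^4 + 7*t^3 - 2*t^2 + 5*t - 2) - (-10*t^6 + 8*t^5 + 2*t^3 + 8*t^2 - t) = 10*t^6 - 6*t^5 + t^4 + 5*t^3 - 10*t^2 + 6*t - 2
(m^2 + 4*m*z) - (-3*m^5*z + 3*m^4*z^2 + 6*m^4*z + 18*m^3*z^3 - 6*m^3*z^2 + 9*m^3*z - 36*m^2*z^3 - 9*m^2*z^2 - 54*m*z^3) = 3*m^5*z - 3*m^4*z^2 - 6*m^4*z - 18*m^3*z^3 + 6*m^3*z^2 - 9*m^3*z + 36*m^2*z^3 + 9*m^2*z^2 + m^2 + 54*m*z^3 + 4*m*z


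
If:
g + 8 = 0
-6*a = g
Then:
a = 4/3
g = -8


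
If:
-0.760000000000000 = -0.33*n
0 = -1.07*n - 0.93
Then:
No Solution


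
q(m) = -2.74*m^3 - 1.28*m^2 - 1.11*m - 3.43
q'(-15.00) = -1812.21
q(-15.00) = 8972.72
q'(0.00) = -1.11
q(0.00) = -3.43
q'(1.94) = -37.01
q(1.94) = -30.41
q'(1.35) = -19.55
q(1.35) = -14.00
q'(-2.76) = -56.66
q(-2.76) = 47.49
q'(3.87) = -134.13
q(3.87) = -185.71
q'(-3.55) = -95.61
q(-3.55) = 106.96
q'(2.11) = -43.11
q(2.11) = -37.21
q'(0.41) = -3.54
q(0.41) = -4.29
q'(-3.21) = -77.59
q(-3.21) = 77.57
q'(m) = -8.22*m^2 - 2.56*m - 1.11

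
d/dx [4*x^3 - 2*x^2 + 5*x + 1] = 12*x^2 - 4*x + 5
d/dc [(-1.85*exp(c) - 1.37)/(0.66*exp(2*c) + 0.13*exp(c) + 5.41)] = (1.221*exp(2*c) + 1.8084*exp(c) - 9.8304)*exp(c)/(0.4356*exp(4*c) + 0.1716*exp(3*c) + 7.1581*exp(2*c) + 1.4066*exp(c) + 29.2681)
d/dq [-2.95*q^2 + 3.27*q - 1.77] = 3.27 - 5.9*q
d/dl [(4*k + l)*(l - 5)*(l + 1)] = 8*k*l - 16*k + 3*l^2 - 8*l - 5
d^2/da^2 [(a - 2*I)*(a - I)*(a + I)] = 6*a - 4*I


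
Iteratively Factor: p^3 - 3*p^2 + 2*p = (p)*(p^2 - 3*p + 2) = p*(p - 2)*(p - 1)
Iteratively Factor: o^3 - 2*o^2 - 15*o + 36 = (o - 3)*(o^2 + o - 12) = (o - 3)^2*(o + 4)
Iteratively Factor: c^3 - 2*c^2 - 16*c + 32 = (c - 2)*(c^2 - 16) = (c - 2)*(c + 4)*(c - 4)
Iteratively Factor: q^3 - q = (q)*(q^2 - 1) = q*(q - 1)*(q + 1)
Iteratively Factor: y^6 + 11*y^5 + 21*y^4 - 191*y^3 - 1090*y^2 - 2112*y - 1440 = (y - 5)*(y^5 + 16*y^4 + 101*y^3 + 314*y^2 + 480*y + 288) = (y - 5)*(y + 3)*(y^4 + 13*y^3 + 62*y^2 + 128*y + 96) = (y - 5)*(y + 3)^2*(y^3 + 10*y^2 + 32*y + 32) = (y - 5)*(y + 2)*(y + 3)^2*(y^2 + 8*y + 16) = (y - 5)*(y + 2)*(y + 3)^2*(y + 4)*(y + 4)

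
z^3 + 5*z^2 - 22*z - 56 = (z - 4)*(z + 2)*(z + 7)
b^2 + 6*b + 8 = (b + 2)*(b + 4)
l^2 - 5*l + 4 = (l - 4)*(l - 1)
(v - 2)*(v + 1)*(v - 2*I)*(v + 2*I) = v^4 - v^3 + 2*v^2 - 4*v - 8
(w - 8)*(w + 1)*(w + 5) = w^3 - 2*w^2 - 43*w - 40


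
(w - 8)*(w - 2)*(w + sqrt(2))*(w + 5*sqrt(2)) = w^4 - 10*w^3 + 6*sqrt(2)*w^3 - 60*sqrt(2)*w^2 + 26*w^2 - 100*w + 96*sqrt(2)*w + 160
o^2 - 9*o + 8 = (o - 8)*(o - 1)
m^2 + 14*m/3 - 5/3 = (m - 1/3)*(m + 5)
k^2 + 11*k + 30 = (k + 5)*(k + 6)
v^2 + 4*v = v*(v + 4)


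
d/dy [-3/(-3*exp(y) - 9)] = -exp(y)/(exp(y) + 3)^2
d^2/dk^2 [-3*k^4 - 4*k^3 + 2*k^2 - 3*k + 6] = -36*k^2 - 24*k + 4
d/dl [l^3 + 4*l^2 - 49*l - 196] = 3*l^2 + 8*l - 49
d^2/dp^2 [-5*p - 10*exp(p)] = -10*exp(p)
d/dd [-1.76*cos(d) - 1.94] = 1.76*sin(d)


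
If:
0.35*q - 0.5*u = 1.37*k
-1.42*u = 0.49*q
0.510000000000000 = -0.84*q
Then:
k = -0.23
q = -0.61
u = 0.21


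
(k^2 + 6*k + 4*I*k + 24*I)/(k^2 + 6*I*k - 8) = (k + 6)/(k + 2*I)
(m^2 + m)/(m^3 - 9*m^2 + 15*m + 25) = m/(m^2 - 10*m + 25)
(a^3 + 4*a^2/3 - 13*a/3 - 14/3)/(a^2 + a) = a + 1/3 - 14/(3*a)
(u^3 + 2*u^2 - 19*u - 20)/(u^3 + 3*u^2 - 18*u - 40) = (u + 1)/(u + 2)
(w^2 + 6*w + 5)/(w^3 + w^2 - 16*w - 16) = (w + 5)/(w^2 - 16)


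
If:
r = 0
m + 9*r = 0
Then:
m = 0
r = 0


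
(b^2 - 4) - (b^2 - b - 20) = b + 16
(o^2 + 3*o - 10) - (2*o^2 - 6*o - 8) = -o^2 + 9*o - 2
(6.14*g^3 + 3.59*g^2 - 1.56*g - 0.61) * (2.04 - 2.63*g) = -16.1482*g^4 + 3.0839*g^3 + 11.4264*g^2 - 1.5781*g - 1.2444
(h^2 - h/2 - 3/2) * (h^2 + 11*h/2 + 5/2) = h^4 + 5*h^3 - 7*h^2/4 - 19*h/2 - 15/4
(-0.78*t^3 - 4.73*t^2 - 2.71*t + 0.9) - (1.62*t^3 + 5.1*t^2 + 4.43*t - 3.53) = -2.4*t^3 - 9.83*t^2 - 7.14*t + 4.43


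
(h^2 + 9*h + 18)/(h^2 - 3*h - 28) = (h^2 + 9*h + 18)/(h^2 - 3*h - 28)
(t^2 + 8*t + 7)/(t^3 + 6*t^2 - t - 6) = (t + 7)/(t^2 + 5*t - 6)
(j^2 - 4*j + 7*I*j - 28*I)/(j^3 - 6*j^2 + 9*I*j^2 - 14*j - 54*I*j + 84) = (j - 4)/(j^2 + 2*j*(-3 + I) - 12*I)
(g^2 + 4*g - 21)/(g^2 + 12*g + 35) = (g - 3)/(g + 5)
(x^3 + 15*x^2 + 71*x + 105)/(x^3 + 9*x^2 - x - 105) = (x + 3)/(x - 3)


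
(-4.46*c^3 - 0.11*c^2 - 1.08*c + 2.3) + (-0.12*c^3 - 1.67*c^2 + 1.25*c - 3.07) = -4.58*c^3 - 1.78*c^2 + 0.17*c - 0.77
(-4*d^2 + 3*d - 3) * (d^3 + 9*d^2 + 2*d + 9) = -4*d^5 - 33*d^4 + 16*d^3 - 57*d^2 + 21*d - 27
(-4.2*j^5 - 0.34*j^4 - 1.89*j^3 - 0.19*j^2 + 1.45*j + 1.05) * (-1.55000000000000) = 6.51*j^5 + 0.527*j^4 + 2.9295*j^3 + 0.2945*j^2 - 2.2475*j - 1.6275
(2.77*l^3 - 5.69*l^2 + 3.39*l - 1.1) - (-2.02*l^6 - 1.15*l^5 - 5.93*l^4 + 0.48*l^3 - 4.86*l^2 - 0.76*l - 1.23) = 2.02*l^6 + 1.15*l^5 + 5.93*l^4 + 2.29*l^3 - 0.83*l^2 + 4.15*l + 0.13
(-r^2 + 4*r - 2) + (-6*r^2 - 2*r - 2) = -7*r^2 + 2*r - 4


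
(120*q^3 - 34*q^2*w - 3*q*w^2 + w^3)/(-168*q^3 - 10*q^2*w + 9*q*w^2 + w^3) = (-5*q + w)/(7*q + w)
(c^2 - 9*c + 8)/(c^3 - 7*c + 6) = (c - 8)/(c^2 + c - 6)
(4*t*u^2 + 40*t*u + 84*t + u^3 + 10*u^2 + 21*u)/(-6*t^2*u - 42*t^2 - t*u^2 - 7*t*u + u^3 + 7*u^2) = (-4*t*u - 12*t - u^2 - 3*u)/(6*t^2 + t*u - u^2)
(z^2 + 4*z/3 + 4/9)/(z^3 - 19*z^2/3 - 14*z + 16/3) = (9*z^2 + 12*z + 4)/(3*(3*z^3 - 19*z^2 - 42*z + 16))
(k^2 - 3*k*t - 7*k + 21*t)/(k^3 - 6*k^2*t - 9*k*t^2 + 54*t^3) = (7 - k)/(-k^2 + 3*k*t + 18*t^2)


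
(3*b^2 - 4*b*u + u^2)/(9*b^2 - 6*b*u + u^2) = (-b + u)/(-3*b + u)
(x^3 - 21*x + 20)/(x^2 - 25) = (x^2 - 5*x + 4)/(x - 5)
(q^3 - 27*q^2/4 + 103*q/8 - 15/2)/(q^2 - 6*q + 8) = (8*q^2 - 22*q + 15)/(8*(q - 2))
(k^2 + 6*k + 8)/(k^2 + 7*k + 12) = (k + 2)/(k + 3)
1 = 1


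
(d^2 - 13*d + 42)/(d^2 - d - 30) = (d - 7)/(d + 5)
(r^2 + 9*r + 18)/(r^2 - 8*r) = (r^2 + 9*r + 18)/(r*(r - 8))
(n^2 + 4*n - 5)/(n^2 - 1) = (n + 5)/(n + 1)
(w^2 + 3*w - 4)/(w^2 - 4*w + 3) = (w + 4)/(w - 3)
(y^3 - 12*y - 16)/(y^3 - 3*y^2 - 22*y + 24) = (y^3 - 12*y - 16)/(y^3 - 3*y^2 - 22*y + 24)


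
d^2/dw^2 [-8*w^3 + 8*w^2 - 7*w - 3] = 16 - 48*w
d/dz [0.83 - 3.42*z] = -3.42000000000000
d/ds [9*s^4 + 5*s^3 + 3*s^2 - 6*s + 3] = 36*s^3 + 15*s^2 + 6*s - 6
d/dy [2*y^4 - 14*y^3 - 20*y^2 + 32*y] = 8*y^3 - 42*y^2 - 40*y + 32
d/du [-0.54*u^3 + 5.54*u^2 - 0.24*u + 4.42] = -1.62*u^2 + 11.08*u - 0.24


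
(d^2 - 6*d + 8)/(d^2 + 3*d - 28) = (d - 2)/(d + 7)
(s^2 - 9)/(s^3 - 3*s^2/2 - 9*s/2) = 2*(s + 3)/(s*(2*s + 3))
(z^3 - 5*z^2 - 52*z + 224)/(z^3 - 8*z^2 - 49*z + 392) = (z - 4)/(z - 7)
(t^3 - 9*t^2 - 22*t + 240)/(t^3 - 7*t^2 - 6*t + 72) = (t^2 - 3*t - 40)/(t^2 - t - 12)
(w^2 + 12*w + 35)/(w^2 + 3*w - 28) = (w + 5)/(w - 4)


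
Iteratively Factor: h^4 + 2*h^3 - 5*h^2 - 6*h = (h)*(h^3 + 2*h^2 - 5*h - 6) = h*(h + 1)*(h^2 + h - 6) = h*(h + 1)*(h + 3)*(h - 2)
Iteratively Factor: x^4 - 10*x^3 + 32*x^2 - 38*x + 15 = (x - 1)*(x^3 - 9*x^2 + 23*x - 15) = (x - 5)*(x - 1)*(x^2 - 4*x + 3) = (x - 5)*(x - 1)^2*(x - 3)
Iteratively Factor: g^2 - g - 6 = (g - 3)*(g + 2)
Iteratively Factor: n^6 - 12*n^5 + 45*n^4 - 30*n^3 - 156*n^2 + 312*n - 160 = (n - 1)*(n^5 - 11*n^4 + 34*n^3 + 4*n^2 - 152*n + 160) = (n - 5)*(n - 1)*(n^4 - 6*n^3 + 4*n^2 + 24*n - 32) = (n - 5)*(n - 1)*(n + 2)*(n^3 - 8*n^2 + 20*n - 16) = (n - 5)*(n - 2)*(n - 1)*(n + 2)*(n^2 - 6*n + 8) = (n - 5)*(n - 4)*(n - 2)*(n - 1)*(n + 2)*(n - 2)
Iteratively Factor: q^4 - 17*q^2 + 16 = (q + 1)*(q^3 - q^2 - 16*q + 16) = (q + 1)*(q + 4)*(q^2 - 5*q + 4) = (q - 4)*(q + 1)*(q + 4)*(q - 1)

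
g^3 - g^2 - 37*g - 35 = (g - 7)*(g + 1)*(g + 5)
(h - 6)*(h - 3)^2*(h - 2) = h^4 - 14*h^3 + 69*h^2 - 144*h + 108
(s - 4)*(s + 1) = s^2 - 3*s - 4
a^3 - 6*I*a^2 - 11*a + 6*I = (a - 3*I)*(a - 2*I)*(a - I)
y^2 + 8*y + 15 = (y + 3)*(y + 5)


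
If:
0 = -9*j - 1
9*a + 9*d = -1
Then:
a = -d - 1/9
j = -1/9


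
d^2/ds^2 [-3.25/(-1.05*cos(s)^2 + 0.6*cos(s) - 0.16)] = (-14.3325*(1 - cos(s)^2)^2 + 6.1425*cos(s)^3 - 6.15224999999999*cos(s)^2 - 12.597*cos(s) + 15.5805)/(1.05*cos(s)^2 - 0.6*cos(s) + 0.16)^3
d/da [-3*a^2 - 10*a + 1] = -6*a - 10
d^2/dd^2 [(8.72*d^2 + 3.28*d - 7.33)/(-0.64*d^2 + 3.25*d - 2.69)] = (3.5527136788005e-15*d^4 - 38.962176*d^3 + 108.08832*d^2 - 57.597312*d - 53.94079)/(0.262144*d^6 - 3.9936*d^5 + 23.585472*d^4 - 67.899325*d^3 + 99.132687*d^2 - 70.551975*d + 19.465109)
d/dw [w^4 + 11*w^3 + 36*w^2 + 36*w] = 4*w^3 + 33*w^2 + 72*w + 36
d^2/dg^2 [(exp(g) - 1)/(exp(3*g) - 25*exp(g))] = (4*exp(5*g) - 9*exp(4*g) + 100*exp(3*g) + 50*exp(2*g) - 625)*exp(-g)/(exp(6*g) - 75*exp(4*g) + 1875*exp(2*g) - 15625)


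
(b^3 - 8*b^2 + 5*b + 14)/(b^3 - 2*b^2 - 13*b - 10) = (b^2 - 9*b + 14)/(b^2 - 3*b - 10)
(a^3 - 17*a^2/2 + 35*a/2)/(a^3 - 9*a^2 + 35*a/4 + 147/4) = 2*a*(a - 5)/(2*a^2 - 11*a - 21)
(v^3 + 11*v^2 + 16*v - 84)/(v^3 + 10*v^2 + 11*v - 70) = (v + 6)/(v + 5)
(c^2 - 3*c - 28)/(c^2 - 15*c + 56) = (c + 4)/(c - 8)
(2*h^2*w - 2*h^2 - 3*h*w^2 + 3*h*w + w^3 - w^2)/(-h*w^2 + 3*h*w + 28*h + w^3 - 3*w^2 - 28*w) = (-2*h*w + 2*h + w^2 - w)/(w^2 - 3*w - 28)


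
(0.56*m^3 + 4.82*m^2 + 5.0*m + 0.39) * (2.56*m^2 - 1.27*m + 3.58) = 1.4336*m^5 + 11.628*m^4 + 8.6834*m^3 + 11.904*m^2 + 17.4047*m + 1.3962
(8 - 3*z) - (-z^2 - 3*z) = z^2 + 8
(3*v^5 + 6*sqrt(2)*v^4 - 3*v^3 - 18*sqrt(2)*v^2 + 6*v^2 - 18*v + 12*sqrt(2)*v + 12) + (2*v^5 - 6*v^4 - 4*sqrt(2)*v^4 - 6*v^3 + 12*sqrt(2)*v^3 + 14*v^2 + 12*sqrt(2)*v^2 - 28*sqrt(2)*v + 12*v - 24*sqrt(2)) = 5*v^5 - 6*v^4 + 2*sqrt(2)*v^4 - 9*v^3 + 12*sqrt(2)*v^3 - 6*sqrt(2)*v^2 + 20*v^2 - 16*sqrt(2)*v - 6*v - 24*sqrt(2) + 12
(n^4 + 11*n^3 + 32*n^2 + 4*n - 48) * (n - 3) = n^5 + 8*n^4 - n^3 - 92*n^2 - 60*n + 144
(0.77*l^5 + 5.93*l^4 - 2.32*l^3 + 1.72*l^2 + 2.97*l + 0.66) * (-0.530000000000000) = -0.4081*l^5 - 3.1429*l^4 + 1.2296*l^3 - 0.9116*l^2 - 1.5741*l - 0.3498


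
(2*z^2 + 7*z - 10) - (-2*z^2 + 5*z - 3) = 4*z^2 + 2*z - 7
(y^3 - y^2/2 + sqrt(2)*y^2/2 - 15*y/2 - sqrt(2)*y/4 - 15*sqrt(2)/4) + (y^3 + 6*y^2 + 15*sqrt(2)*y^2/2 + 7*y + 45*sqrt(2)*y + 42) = 2*y^3 + 11*y^2/2 + 8*sqrt(2)*y^2 - y/2 + 179*sqrt(2)*y/4 - 15*sqrt(2)/4 + 42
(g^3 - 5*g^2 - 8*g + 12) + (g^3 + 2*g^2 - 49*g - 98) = 2*g^3 - 3*g^2 - 57*g - 86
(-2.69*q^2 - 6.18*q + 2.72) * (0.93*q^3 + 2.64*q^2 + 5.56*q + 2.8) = -2.5017*q^5 - 12.849*q^4 - 28.742*q^3 - 34.712*q^2 - 2.1808*q + 7.616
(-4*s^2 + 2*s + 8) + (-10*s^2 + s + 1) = -14*s^2 + 3*s + 9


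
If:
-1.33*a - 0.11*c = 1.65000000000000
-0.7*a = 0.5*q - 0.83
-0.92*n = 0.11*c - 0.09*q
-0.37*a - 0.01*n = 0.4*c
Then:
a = -1.34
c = 1.24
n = 0.20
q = 3.54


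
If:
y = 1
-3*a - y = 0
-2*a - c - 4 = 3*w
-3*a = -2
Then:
No Solution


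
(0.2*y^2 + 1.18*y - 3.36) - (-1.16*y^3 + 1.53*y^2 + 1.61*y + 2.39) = 1.16*y^3 - 1.33*y^2 - 0.43*y - 5.75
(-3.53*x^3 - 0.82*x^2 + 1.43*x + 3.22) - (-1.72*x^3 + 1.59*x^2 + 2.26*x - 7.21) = -1.81*x^3 - 2.41*x^2 - 0.83*x + 10.43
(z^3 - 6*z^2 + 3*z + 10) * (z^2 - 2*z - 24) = z^5 - 8*z^4 - 9*z^3 + 148*z^2 - 92*z - 240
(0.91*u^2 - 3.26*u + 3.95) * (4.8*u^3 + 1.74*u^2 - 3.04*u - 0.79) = 4.368*u^5 - 14.0646*u^4 + 10.5212*u^3 + 16.0645*u^2 - 9.4326*u - 3.1205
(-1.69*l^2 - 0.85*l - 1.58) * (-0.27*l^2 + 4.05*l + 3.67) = 0.4563*l^4 - 6.615*l^3 - 9.2182*l^2 - 9.5185*l - 5.7986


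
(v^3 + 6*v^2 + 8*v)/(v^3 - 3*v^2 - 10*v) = (v + 4)/(v - 5)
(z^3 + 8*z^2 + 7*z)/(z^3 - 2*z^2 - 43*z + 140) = z*(z + 1)/(z^2 - 9*z + 20)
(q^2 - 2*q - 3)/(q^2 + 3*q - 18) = (q + 1)/(q + 6)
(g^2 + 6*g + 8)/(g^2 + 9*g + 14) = (g + 4)/(g + 7)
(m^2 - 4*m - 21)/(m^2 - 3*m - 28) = (m + 3)/(m + 4)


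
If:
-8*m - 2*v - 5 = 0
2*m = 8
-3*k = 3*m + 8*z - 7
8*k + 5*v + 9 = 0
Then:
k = 167/16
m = 4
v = -37/2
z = -581/128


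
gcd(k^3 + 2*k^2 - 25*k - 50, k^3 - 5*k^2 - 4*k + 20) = k^2 - 3*k - 10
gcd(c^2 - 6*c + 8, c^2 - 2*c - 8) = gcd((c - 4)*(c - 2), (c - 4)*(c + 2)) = c - 4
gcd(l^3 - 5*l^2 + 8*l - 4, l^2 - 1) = l - 1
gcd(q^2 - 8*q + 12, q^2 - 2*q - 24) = q - 6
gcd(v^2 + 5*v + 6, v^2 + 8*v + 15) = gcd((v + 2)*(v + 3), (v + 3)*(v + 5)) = v + 3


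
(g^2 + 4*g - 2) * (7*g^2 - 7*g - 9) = 7*g^4 + 21*g^3 - 51*g^2 - 22*g + 18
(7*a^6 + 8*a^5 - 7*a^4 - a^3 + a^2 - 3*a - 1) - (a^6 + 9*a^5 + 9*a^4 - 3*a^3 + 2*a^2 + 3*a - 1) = 6*a^6 - a^5 - 16*a^4 + 2*a^3 - a^2 - 6*a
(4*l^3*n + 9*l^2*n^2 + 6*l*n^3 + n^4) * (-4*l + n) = -16*l^4*n - 32*l^3*n^2 - 15*l^2*n^3 + 2*l*n^4 + n^5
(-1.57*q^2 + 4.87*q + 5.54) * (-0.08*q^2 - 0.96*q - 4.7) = 0.1256*q^4 + 1.1176*q^3 + 2.2606*q^2 - 28.2074*q - 26.038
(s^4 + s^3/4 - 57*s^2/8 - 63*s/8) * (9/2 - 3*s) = -3*s^5 + 15*s^4/4 + 45*s^3/2 - 135*s^2/16 - 567*s/16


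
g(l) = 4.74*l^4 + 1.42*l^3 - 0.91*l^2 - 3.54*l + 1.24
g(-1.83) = 49.13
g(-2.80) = 264.19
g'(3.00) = 541.26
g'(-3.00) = -471.66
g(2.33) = 145.72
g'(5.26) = 2864.03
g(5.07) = 3276.88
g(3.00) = 404.71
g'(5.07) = 2567.68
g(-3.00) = 349.27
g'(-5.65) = -3276.93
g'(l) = 18.96*l^3 + 4.26*l^2 - 1.82*l - 3.54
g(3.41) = 675.80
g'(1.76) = 109.82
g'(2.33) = 255.18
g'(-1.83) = -102.14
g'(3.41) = 791.59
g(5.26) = 3792.55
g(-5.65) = 4566.36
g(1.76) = 45.41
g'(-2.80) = -381.26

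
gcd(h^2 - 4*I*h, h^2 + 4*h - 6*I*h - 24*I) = 1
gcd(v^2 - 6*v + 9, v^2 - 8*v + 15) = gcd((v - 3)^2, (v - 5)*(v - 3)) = v - 3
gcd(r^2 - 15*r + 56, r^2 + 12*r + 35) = 1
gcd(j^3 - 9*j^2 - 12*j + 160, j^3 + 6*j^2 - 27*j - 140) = j^2 - j - 20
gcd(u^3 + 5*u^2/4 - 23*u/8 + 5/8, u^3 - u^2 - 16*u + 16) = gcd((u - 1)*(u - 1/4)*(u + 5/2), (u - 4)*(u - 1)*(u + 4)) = u - 1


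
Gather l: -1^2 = -1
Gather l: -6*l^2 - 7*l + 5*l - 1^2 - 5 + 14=-6*l^2 - 2*l + 8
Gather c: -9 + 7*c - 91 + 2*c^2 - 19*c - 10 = 2*c^2 - 12*c - 110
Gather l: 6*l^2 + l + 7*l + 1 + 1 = 6*l^2 + 8*l + 2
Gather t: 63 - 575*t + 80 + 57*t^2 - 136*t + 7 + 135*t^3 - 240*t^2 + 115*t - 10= 135*t^3 - 183*t^2 - 596*t + 140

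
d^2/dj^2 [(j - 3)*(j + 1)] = 2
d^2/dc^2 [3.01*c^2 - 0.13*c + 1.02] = 6.02000000000000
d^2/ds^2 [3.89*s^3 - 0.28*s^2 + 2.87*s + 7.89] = 23.34*s - 0.56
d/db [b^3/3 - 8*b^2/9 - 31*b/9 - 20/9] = b^2 - 16*b/9 - 31/9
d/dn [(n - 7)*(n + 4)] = 2*n - 3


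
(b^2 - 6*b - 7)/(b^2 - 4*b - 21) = (b + 1)/(b + 3)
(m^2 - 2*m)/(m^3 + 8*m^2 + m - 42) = m/(m^2 + 10*m + 21)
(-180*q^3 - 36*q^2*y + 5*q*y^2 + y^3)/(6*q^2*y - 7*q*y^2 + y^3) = (30*q^2 + 11*q*y + y^2)/(y*(-q + y))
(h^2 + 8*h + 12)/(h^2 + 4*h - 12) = (h + 2)/(h - 2)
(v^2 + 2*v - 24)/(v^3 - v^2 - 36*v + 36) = (v - 4)/(v^2 - 7*v + 6)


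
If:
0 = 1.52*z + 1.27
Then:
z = -0.84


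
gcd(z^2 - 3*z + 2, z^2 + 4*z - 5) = z - 1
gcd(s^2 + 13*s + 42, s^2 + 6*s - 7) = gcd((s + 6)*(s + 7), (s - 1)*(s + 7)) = s + 7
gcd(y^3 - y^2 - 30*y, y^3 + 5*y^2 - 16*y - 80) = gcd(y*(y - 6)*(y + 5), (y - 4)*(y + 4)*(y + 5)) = y + 5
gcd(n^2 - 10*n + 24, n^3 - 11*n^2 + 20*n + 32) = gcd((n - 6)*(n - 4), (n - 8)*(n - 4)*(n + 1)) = n - 4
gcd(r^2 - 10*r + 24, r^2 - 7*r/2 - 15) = r - 6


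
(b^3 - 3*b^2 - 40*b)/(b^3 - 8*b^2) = (b + 5)/b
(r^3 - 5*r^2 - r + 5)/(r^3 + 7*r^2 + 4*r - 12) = (r^2 - 4*r - 5)/(r^2 + 8*r + 12)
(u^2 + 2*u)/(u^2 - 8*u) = (u + 2)/(u - 8)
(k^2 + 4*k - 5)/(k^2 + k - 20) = (k - 1)/(k - 4)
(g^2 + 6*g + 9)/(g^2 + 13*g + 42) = (g^2 + 6*g + 9)/(g^2 + 13*g + 42)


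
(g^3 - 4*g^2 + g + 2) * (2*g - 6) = 2*g^4 - 14*g^3 + 26*g^2 - 2*g - 12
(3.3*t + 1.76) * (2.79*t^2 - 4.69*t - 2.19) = 9.207*t^3 - 10.5666*t^2 - 15.4814*t - 3.8544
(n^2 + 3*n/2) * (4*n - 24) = 4*n^3 - 18*n^2 - 36*n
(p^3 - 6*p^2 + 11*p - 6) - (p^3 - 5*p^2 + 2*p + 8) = -p^2 + 9*p - 14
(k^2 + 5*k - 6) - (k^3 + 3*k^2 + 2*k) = -k^3 - 2*k^2 + 3*k - 6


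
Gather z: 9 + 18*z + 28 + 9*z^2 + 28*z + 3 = 9*z^2 + 46*z + 40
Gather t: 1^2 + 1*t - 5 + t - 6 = 2*t - 10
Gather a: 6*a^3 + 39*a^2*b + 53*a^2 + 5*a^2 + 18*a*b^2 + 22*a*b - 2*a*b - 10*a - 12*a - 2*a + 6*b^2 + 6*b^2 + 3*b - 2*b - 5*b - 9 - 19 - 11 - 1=6*a^3 + a^2*(39*b + 58) + a*(18*b^2 + 20*b - 24) + 12*b^2 - 4*b - 40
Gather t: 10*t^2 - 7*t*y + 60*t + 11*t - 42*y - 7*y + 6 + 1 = 10*t^2 + t*(71 - 7*y) - 49*y + 7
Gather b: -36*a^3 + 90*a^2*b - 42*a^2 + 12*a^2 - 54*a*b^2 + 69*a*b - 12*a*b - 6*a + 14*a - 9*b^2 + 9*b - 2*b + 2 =-36*a^3 - 30*a^2 + 8*a + b^2*(-54*a - 9) + b*(90*a^2 + 57*a + 7) + 2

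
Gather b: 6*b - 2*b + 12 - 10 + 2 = 4*b + 4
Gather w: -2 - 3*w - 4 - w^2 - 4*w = -w^2 - 7*w - 6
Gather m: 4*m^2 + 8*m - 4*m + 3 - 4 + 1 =4*m^2 + 4*m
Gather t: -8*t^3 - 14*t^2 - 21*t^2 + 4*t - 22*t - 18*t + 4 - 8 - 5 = -8*t^3 - 35*t^2 - 36*t - 9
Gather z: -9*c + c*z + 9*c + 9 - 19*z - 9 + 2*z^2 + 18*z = 2*z^2 + z*(c - 1)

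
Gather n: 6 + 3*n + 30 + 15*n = 18*n + 36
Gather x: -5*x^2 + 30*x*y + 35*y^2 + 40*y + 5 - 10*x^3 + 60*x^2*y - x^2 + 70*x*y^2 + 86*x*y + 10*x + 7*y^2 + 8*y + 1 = -10*x^3 + x^2*(60*y - 6) + x*(70*y^2 + 116*y + 10) + 42*y^2 + 48*y + 6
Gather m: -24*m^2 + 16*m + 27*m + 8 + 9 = -24*m^2 + 43*m + 17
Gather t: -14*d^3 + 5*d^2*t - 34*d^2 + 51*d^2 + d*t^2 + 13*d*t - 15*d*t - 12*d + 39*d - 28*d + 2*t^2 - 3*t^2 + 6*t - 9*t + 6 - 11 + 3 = -14*d^3 + 17*d^2 - d + t^2*(d - 1) + t*(5*d^2 - 2*d - 3) - 2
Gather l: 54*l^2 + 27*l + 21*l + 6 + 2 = 54*l^2 + 48*l + 8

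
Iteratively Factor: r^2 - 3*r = (r - 3)*(r)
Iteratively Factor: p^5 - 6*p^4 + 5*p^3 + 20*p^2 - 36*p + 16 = (p - 2)*(p^4 - 4*p^3 - 3*p^2 + 14*p - 8) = (p - 2)*(p - 1)*(p^3 - 3*p^2 - 6*p + 8) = (p - 2)*(p - 1)^2*(p^2 - 2*p - 8) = (p - 2)*(p - 1)^2*(p + 2)*(p - 4)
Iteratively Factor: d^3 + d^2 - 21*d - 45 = (d + 3)*(d^2 - 2*d - 15) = (d + 3)^2*(d - 5)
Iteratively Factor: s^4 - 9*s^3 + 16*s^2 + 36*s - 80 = (s - 4)*(s^3 - 5*s^2 - 4*s + 20) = (s - 4)*(s + 2)*(s^2 - 7*s + 10) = (s - 4)*(s - 2)*(s + 2)*(s - 5)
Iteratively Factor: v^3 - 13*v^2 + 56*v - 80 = (v - 4)*(v^2 - 9*v + 20) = (v - 5)*(v - 4)*(v - 4)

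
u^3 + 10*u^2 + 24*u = u*(u + 4)*(u + 6)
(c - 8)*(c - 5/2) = c^2 - 21*c/2 + 20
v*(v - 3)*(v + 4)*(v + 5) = v^4 + 6*v^3 - 7*v^2 - 60*v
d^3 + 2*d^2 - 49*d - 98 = (d - 7)*(d + 2)*(d + 7)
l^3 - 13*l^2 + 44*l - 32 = (l - 8)*(l - 4)*(l - 1)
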